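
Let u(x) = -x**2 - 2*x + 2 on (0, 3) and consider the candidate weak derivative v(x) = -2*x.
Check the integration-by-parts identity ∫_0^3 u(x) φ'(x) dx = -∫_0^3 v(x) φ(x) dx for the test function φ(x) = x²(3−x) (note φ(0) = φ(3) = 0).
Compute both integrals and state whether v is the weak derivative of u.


LHS = 189/5, RHS = 243/10. No, v is not the weak derivative of u.

u(x) = -x**2 - 2*x + 2, classical derivative u'(x) = -2*x - 2.
φ(x) = x²(3−x), so φ'(x) = 3*x*(2 - x).
Note φ(0) = φ(3) = 0, so the boundary term u·φ vanishes.
LHS = ∫_0^3 u(x) φ'(x) dx = ∫_0^3 (3*x^4 - 18*x^2 + 12*x) dx. Term by term:
  ∫_0^3 3*x^4 dx = 729/5;  ∫_0^3 -18*x^2 dx = -162;  ∫_0^3 12*x dx = 54.
Sum: 729/5 − 162 + 54 = 189/5.
So LHS = 189/5.
∫_0^3 v(x) φ(x) dx = ∫_0^3 (2*x^4 - 6*x^3) dx. Term by term:
  ∫_0^3 2*x^4 dx = 486/5;  ∫_0^3 -6*x^3 dx = -243/2.
Sum: 486/5 − 243/2 = -243/10.
So RHS = -∫_0^3 v(x) φ(x) dx = 243/10.
LHS − RHS = 27/2 ≠ 0, so the identity fails.
(For a valid weak derivative the identity must hold for EVERY test function, in particular this one. The failure shows v is NOT the weak derivative of u.)
Correct weak derivative would be u'(x) = -2*x - 2.


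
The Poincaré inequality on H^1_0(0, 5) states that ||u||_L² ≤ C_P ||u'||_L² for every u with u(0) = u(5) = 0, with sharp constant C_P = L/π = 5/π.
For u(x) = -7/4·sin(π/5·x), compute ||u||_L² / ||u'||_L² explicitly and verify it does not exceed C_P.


||u||_L² / ||u'||_L² = 5/π = C_P.

u(x) = -7/4·sin(π/5·x), so u'(x) = -7*π*cos(π*x/5)/20.
Writing u(x) = A·sin(kπx/L) with A = -7/4 and k = 1, use ∫_0^L sin²(kπx/L) dx = L/2 and ∫_0^L cos²(kπx/L) dx = L/2.
u² = 49/16·sin²(π/5·x) and (u')² = 49*π^2/400·cos²(π/5·x), and each of sin², cos² integrates to L/2 = 5/2 over (0, 5).
∫_0^5 u² dx = 245/32, so ||u||_L² = 7*sqrt(10)/8.
∫_0^5 (u')² dx = 49*π^2/160, so ||u'||_L² = 7*sqrt(10)*π/40.
Ratio ||u||_L² / ||u'||_L² = 5/π.
Sharp Poincaré constant on H^1_0(0, 5) is C_P = L/π = 5/π, achieved by sin(π/5·x).
This is the k = 1 eigenfunction (up to amplitude), so the ratio equals the sharp Poincaré constant exactly.


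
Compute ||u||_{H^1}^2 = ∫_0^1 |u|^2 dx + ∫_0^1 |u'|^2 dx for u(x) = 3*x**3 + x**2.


||u||_{H^1}^2 = 3047/105

The H^1 norm (squared) on an interval (0, L) is
  ||u||_{H^1}^2 = ∫_0^L u(x)^2 dx + ∫_0^L u'(x)^2 dx.
Compute u'(x) = 9*x**2 + 2*x.
Then u(x)^2 = 9*x**6 + 6*x**5 + x**4 and u'(x)^2 = 81*x**4 + 36*x**3 + 4*x**2.
Integrate each monomial from 0 to 1 using ∫_0^1 c·x^n dx = c·1^(n+1)/(n+1):
  ∫_0^1 u(x)^2 dx = ∫_0^1 (9*x^6 + 6*x^5 + x^4) dx. Term by term:
    ∫_0^1 9*x^6 dx = 9/7;  ∫_0^1 6*x^5 dx = 1;  ∫_0^1 x^4 dx = 1/5.
  Sum: 9/7 + 1 + 1/5 = 87/35.
  ∫_0^1 u'(x)^2 dx = ∫_0^1 (81*x^4 + 36*x^3 + 4*x^2) dx. Term by term:
    ∫_0^1 81*x^4 dx = 81/5;  ∫_0^1 36*x^3 dx = 9;  ∫_0^1 4*x^2 dx = 4/3.
  Sum: 81/5 + 9 + 4/3 = 398/15.
Adding: ||u||_{H^1}^2 = 87/35 + 398/15 = 3047/105.


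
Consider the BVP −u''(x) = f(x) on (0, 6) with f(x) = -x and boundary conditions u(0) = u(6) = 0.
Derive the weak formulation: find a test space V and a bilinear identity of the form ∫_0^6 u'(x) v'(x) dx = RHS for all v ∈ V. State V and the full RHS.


V = H^1_0(0, 6) (so v(0) = v(6) = 0); weak form: ∫_0^6 u'v' dx = ∫_0^6 (-x) v dx for all v ∈ V.

Multiply both sides by a test function v and integrate from 0 to 6:
  ∫_0^6 −u''(x) v(x) dx = ∫_0^6 f(x) v(x) dx.
Integrate the LHS by parts once:
  ∫_0^6 −u'' v dx = −[u'(x) v(x)]_0^6 + ∫_0^6 u'(x) v'(x) dx.
Thus ∫_0^6 u'(x) v'(x) dx = ∫_0^6 f(x) v(x) dx + [u'(x) v(x)]_0^6.
Choose V so that boundary terms are either known or forced to vanish.
u is Dirichlet: u(0) = u(6) = 0. Let V = H^1_0(0, 6); then v(0) = v(6) = 0, and [u' v]_0^6 = 0.
Weak formulation: find u (satisfying any essential BC) such that ∫_0^6 u'(x) v'(x) dx = ∫_0^6 f v dx for all v ∈ V.
Substituting f(x) = -x, the right-hand side is ∫_0^6 (-x) v dx.


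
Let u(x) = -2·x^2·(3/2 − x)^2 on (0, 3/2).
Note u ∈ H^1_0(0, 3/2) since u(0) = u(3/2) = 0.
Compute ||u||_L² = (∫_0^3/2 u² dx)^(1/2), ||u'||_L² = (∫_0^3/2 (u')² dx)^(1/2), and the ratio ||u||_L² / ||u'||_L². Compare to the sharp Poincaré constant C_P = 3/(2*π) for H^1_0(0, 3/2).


||u||_L² / ||u'||_L² = sqrt(3)/4 < C_P = 3/(2*π).

u(x) = -2·x^2·(3/2 − x)^2, so u'(x) = x*(-8*x^2 + 18*x - 9).
u(x) = -2·x^2·(3/2 − x)^2 vanishes at x = 0 and x = 3/2, so u ∈ H^1_0(0, 3/2). Differentiate via the product rule and integrate the resulting polynomials term by term.
  ∫_0^3/2 u² dx = ∫_0^3/2 (4*x^8 - 24*x^7 + 54*x^6 - 54*x^5 + 81*x^4/4) dx. Term by term:
    ∫_0^3/2 4*x^8 dx = 2187/128;  ∫_0^3/2 -24*x^7 dx = -19683/256;  ∫_0^3/2 54*x^6 dx = 59049/448;
    ∫_0^3/2 -54*x^5 dx = -6561/64;  ∫_0^3/2 81*x^4/4 dx = 19683/640.
  Sum: 2187/128 − 19683/256 + 59049/448 − 6561/64 + 19683/640 = 2187/8960.
  ∫_0^3/2 (u')² dx = ∫_0^3/2 (64*x^6 - 288*x^5 + 468*x^4 - 324*x^3 + 81*x^2) dx. Term by term:
    ∫_0^3/2 64*x^6 dx = 2187/14;  ∫_0^3/2 -288*x^5 dx = -2187/4;  ∫_0^3/2 468*x^4 dx = 28431/40;
    ∫_0^3/2 -324*x^3 dx = -6561/16;  ∫_0^3/2 81*x^2 dx = 729/8.
  Sum: 2187/14 − 2187/4 + 28431/40 − 6561/16 + 729/8 = 729/560.
∫_0^3/2 u² dx = 2187/8960, so ||u||_L² = 27*sqrt(105)/560.
∫_0^3/2 (u')² dx = 729/560, so ||u'||_L² = 27*sqrt(35)/140.
Ratio ||u||_L² / ||u'||_L² = sqrt(3)/4.
Sharp Poincaré constant on H^1_0(0, 3/2) is C_P = L/π = 3/(2*π), achieved by sin(2*π/3·x).
A polynomial bump cannot attain the sharp Poincaré constant (only the first sine eigenfunction does), so the ratio is strictly less than C_P, consistent with ||u||_L² ≤ C_P ||u'||_L².


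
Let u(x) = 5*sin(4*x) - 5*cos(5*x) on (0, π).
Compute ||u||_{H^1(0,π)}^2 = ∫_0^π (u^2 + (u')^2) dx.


||u||_{H^1(0,π)}^2 = 10400/9 + 1075*π/2

u'(x) = 25*sin(5*x) + 20*cos(4*x).
Expand u² and (u')² and integrate term by term on (0, π), using: for integers n ≥ 1, ∫_0^π sin²(nx) dx = ∫_0^π cos²(nx) dx = π/2; for n ≠ n', ∫_0^π sin(nx)sin(n'x) dx = ∫_0^π cos(nx)cos(n'x) dx = 0; and by product-to-sum, ∫_0^π sin(nx)cos(n'x) dx = ½∫_0^π [sin((n+n')x) + sin((n−n')x)] dx, which is 0 when n+n' is even and 2n/(n²−n'²) when n+n' is odd (it need not vanish on (0, π)).
  u² squared terms: (-5)²·∫cos(5x)² dx = 25·π/2 = 25*π/2;  (5)²·∫sin(4x)² dx = 25·π/2 = 25*π/2.
  u² cross terms: 2·(-5)·(5)·∫cos(5x)·sin(4x) dx = -50·(-8/9) = 400/9.
  So ∫_0^π u² dx = 25*π/2 + 25*π/2 + 400/9 = 400/9 + 25*π.
  (u')² squared terms: (20)²·∫cos(4x)² dx = 400·π/2 = 200*π;  (25)²·∫sin(5x)² dx = 625·π/2 = 625*π/2.
  (u')² cross terms: 2·(20)·(25)·∫cos(4x)·sin(5x) dx = 1000·(10/9) = 10000/9.
  So ∫_0^π (u')² dx = 200*π + 625*π/2 + 10000/9 = 10000/9 + 1025*π/2.
||u||_{H^1}^2 = (400/9 + 25*π) + (10000/9 + 1025*π/2) = 10400/9 + 1075*π/2.


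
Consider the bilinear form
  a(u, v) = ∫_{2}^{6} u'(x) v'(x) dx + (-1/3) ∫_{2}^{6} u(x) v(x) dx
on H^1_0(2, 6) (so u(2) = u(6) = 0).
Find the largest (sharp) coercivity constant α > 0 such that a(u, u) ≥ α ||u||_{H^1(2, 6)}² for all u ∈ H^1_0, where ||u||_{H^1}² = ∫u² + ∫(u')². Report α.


α = (-16/3 + π^2)/(π^2 + 16)

Coercivity of a(·,·) on H^1_0(2, 6) means a(u, u) ≥ α ||u||_{H^1}² for every u ∈ H^1_0.
The interval has length L = 4, and Poincaré/coercivity depend only on L. Here a(u, u) = ∫(u')² + (-1/3)·∫u².
Here c = -1/3 < 0 with |c| < (π/L)² = π^2/16, so coercivity still holds. The condition a(u,u) ≥ α||u||_{H^1}² reads (1−α)∫(u')² ≥ (α−c)∫u². Any admissible α is ≤ 1 (rapidly oscillating u have ∫u²/∫(u')² → 0), and α = 1 would force 0 ≥ (1−c)∫u², impossible since c < 1; so 1−α > 0. By the sharp Poincaré inequality on H^1_0 of an interval of length L, ∫(u')² ≥ (π/L)²∫u² with equality for the first sine mode sin(π(x−x₀)/L) (x₀ the left endpoint), so the inequality holds for all u iff (1−α)(π/L)² ≥ α − c, i.e. α ≤ ((π/L)² + c)/((π/L)² + 1) = (1 + c(L/π)²)/(1 + (L/π)²). (Direct route, valid since c ≤ 0: Poincaré gives c∫u² ≥ c(L/π)²∫(u')², so a(u,u) ≥ (1 + c(L/π)²)∫(u')², while ||u||_{H^1}² ≤ (1 + (L/π)²)∫(u')²; dividing yields the same α.) With (π/L)² = π^2/16 and c = -1/3, the largest admissible constant is α = ((π/L)² + c)/((π/L)² + 1).
Simplifying, α = (-16/3 + π^2)/(π^2 + 16).


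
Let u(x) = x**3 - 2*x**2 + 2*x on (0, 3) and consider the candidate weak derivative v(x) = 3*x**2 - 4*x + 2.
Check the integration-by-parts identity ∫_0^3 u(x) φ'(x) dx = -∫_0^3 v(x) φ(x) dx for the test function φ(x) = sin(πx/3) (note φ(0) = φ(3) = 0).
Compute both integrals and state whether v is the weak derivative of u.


LHS = -57/π + 324/π^3, RHS = -57/π + 324/π^3. Yes, v = u' weakly.

u(x) = x**3 - 2*x**2 + 2*x, classical derivative u'(x) = 3*x**2 - 4*x + 2.
φ(x) = sin(πx/3), so φ'(x) = π*cos(π*x/3)/3.
Note φ(0) = φ(3) = 0, so the boundary term u·φ vanishes.
LHS = ∫_0^3 u(x) φ'(x) dx = ∫_0^3 (π*x^3*cos(π*x/3)/3 - 2*π*x^2*cos(π*x/3)/3 + 2*π*x*cos(π*x/3)/3) dx. Term by term:
  ∫_0^3 -2*π*x^2*cos(π*x/3)/3 dx = 36/π;  ∫_0^3 π*x^3*cos(π*x/3)/3 dx = -81/π + 324/π^3;  ∫_0^3 2*π*x*cos(π*x/3)/3 dx = -12/π.
Sum: 36/π + -81/π + 324/π^3 − 12/π = -57/π + 324/π^3.
So LHS = -57/π + 324/π^3.
∫_0^3 v(x) φ(x) dx = ∫_0^3 (3*x^2*sin(π*x/3) - 4*x*sin(π*x/3) + 2*sin(π*x/3)) dx. Term by term:
  ∫_0^3 2*sin(π*x/3) dx = 12/π;  ∫_0^3 -4*x*sin(π*x/3) dx = -36/π;  ∫_0^3 3*x^2*sin(π*x/3) dx = -324/π^3 + 81/π.
Sum: 12/π − 36/π + -324/π^3 + 81/π = -324/π^3 + 57/π.
So RHS = -∫_0^3 v(x) φ(x) dx = -57/π + 324/π^3.
LHS = RHS, so the identity holds for this test φ.
Moreover u is smooth here and v(x) = u'(x) = 3*x**2 - 4*x + 2 pointwise, so the identity holds for every test function. Hence v is the weak derivative of u.


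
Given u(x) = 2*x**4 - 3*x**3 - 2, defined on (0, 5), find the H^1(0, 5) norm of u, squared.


||u||_{H^1}^2 = 96940645/126

The H^1 norm (squared) on an interval (0, L) is
  ||u||_{H^1}^2 = ∫_0^L u(x)^2 dx + ∫_0^L u'(x)^2 dx.
Compute u'(x) = 8*x**3 - 9*x**2.
Then u(x)^2 = 4*x**8 - 12*x**7 + 9*x**6 - 8*x**4 + 12*x**3 + 4 and u'(x)^2 = 64*x**6 - 144*x**5 + 81*x**4.
Integrate each monomial from 0 to 5 using ∫_0^5 c·x^n dx = c·5^(n+1)/(n+1):
  ∫_0^5 u(x)^2 dx = ∫_0^5 (4*x^8 - 12*x^7 + 9*x^6 - 8*x^4 + 12*x^3 + 4) dx. Term by term:
    ∫_0^5 4*x^8 dx = 7812500/9;  ∫_0^5 -12*x^7 dx = -1171875/2;  ∫_0^5 9*x^6 dx = 703125/7;
    ∫_0^5 -8*x^4 dx = -5000;  ∫_0^5 12*x^3 dx = 1875;  ∫_0^5 4 dx = 20.
  Sum: 7812500/9 − 1171875/2 + 703125/7 − 5000 + 1875 + 20 = 47811895/126.
  ∫_0^5 u'(x)^2 dx = ∫_0^5 (64*x^6 - 144*x^5 + 81*x^4) dx. Term by term:
    ∫_0^5 64*x^6 dx = 5000000/7;  ∫_0^5 -144*x^5 dx = -375000;  ∫_0^5 81*x^4 dx = 50625.
  Sum: 5000000/7 − 375000 + 50625 = 2729375/7.
Adding: ||u||_{H^1}^2 = 47811895/126 + 2729375/7 = 96940645/126.


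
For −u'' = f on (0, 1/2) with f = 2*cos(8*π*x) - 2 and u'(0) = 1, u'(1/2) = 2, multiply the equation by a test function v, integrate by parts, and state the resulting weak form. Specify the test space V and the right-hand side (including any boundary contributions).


V = H^1(0, 1/2) (v unrestricted at boundary; u is determined up to an additive constant); weak form: ∫_0^1/2 u'v' dx = ∫_0^1/2 (2*cos(8*π*x) - 2) v dx + 2·v(1/2) − v(0) for all v ∈ V.

Multiply both sides by a test function v and integrate from 0 to 1/2:
  ∫_0^1/2 −u''(x) v(x) dx = ∫_0^1/2 f(x) v(x) dx.
Integrate the LHS by parts once:
  ∫_0^1/2 −u'' v dx = −[u'(x) v(x)]_0^1/2 + ∫_0^1/2 u'(x) v'(x) dx.
Thus ∫_0^1/2 u'(x) v'(x) dx = ∫_0^1/2 f(x) v(x) dx + [u'(x) v(x)]_0^1/2.
Choose V so that boundary terms are either known or forced to vanish.
u has inhomogeneous Neumann u'(0) = 1, u'(1/2) = 2. [u' v]_0^1/2 = (2)·v(1/2) − (1)·v(0) = 2·v(1/2) − v(0). Take V = H^1(0, 1/2); boundary term becomes part of RHS.
Weak formulation: find u (satisfying any essential BC) such that ∫_0^1/2 u'(x) v'(x) dx = ∫_0^1/2 f v dx + 2·v(1/2) − v(0) for all v ∈ V (Neumann data are natural BCs: they enter the RHS as boundary terms).
Substituting f(x) = 2*cos(8*π*x) - 2, the right-hand side is ∫_0^1/2 (2*cos(8*π*x) - 2) v dx + 2·v(1/2) − v(0).
Compatibility check (pure Neumann): taking v ≡ 1 ∈ V gives 0 = ∫_0^1/2 f dx + (2) − (1), i.e. ∫_0^1/2 f dx must equal u'(0) − u'(1/2) = -1. Indeed ∫_0^1/2 (2*cos(8*π*x) - 2) dx = -1, so the data are compatible. The solution is then unique only up to an additive constant (fix it e.g. by requiring ∫_0^1/2 u dx = 0).


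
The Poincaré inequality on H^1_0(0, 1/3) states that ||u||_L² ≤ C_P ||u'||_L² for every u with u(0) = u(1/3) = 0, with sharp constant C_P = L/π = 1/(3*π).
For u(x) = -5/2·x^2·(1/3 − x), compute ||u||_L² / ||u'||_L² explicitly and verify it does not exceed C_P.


||u||_L² / ||u'||_L² = sqrt(14)/42 < C_P = 1/(3*π).

u(x) = -5/2·x^2·(1/3 − x), so u'(x) = 5*x*(9*x - 2)/6.
u(x) = -5/2·x^2·(1/3 − x) vanishes at x = 0 and x = 1/3, so u ∈ H^1_0(0, 1/3). Differentiate via the product rule and integrate the resulting polynomials term by term.
  ∫_0^1/3 u² dx = ∫_0^1/3 (25*x^6/4 - 25*x^5/6 + 25*x^4/36) dx. Term by term:
    ∫_0^1/3 25*x^6/4 dx = 25/61236;  ∫_0^1/3 -25*x^5/6 dx = -25/26244;  ∫_0^1/3 25*x^4/36 dx = 5/8748.
  Sum: 25/61236 − 25/26244 + 5/8748 = 5/183708.
  ∫_0^1/3 (u')² dx = ∫_0^1/3 (225*x^4/4 - 25*x^3 + 25*x^2/9) dx. Term by term:
    ∫_0^1/3 225*x^4/4 dx = 5/108;  ∫_0^1/3 -25*x^3 dx = -25/324;  ∫_0^1/3 25*x^2/9 dx = 25/729.
  Sum: 5/108 − 25/324 + 25/729 = 5/1458.
∫_0^1/3 u² dx = 5/183708, so ||u||_L² = sqrt(35)/1134.
∫_0^1/3 (u')² dx = 5/1458, so ||u'||_L² = sqrt(10)/54.
Ratio ||u||_L² / ||u'||_L² = sqrt(14)/42.
Sharp Poincaré constant on H^1_0(0, 1/3) is C_P = L/π = 1/(3*π), achieved by sin(3*π·x).
A polynomial bump cannot attain the sharp Poincaré constant (only the first sine eigenfunction does), so the ratio is strictly less than C_P, consistent with ||u||_L² ≤ C_P ||u'||_L².


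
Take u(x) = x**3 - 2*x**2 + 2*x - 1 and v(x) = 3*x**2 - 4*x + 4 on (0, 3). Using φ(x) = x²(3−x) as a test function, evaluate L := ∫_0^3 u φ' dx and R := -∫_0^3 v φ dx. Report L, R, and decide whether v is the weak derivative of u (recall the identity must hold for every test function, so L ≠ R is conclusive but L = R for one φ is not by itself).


LHS = -189/5, RHS = -513/10. No, v is not the weak derivative of u.

u(x) = x**3 - 2*x**2 + 2*x - 1, classical derivative u'(x) = 3*x**2 - 4*x + 2.
φ(x) = x²(3−x), so φ'(x) = 3*x*(2 - x).
Note φ(0) = φ(3) = 0, so the boundary term u·φ vanishes.
LHS = ∫_0^3 u(x) φ'(x) dx = ∫_0^3 (-3*x^5 + 12*x^4 - 18*x^3 + 15*x^2 - 6*x) dx. Term by term:
  ∫_0^3 -3*x^5 dx = -729/2;  ∫_0^3 12*x^4 dx = 2916/5;  ∫_0^3 -18*x^3 dx = -729/2;
  ∫_0^3 15*x^2 dx = 135;  ∫_0^3 -6*x dx = -27.
Sum: -729/2 + 2916/5 − 729/2 + 135 − 27 = -189/5.
So LHS = -189/5.
∫_0^3 v(x) φ(x) dx = ∫_0^3 (-3*x^5 + 13*x^4 - 16*x^3 + 12*x^2) dx. Term by term:
  ∫_0^3 -3*x^5 dx = -729/2;  ∫_0^3 13*x^4 dx = 3159/5;  ∫_0^3 -16*x^3 dx = -324;
  ∫_0^3 12*x^2 dx = 108.
Sum: -729/2 + 3159/5 − 324 + 108 = 513/10.
So RHS = -∫_0^3 v(x) φ(x) dx = -513/10.
LHS − RHS = 27/2 ≠ 0, so the identity fails.
(For a valid weak derivative the identity must hold for EVERY test function, in particular this one. The failure shows v is NOT the weak derivative of u.)
Correct weak derivative would be u'(x) = 3*x**2 - 4*x + 2.


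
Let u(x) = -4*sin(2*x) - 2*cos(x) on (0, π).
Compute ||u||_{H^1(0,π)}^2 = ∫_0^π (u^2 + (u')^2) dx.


||u||_{H^1(0,π)}^2 = 128/3 + 44*π

u'(x) = 2*sin(x) - 8*cos(2*x).
Expand u² and (u')² and integrate term by term on (0, π), using: for integers n ≥ 1, ∫_0^π sin²(nx) dx = ∫_0^π cos²(nx) dx = π/2; for n ≠ n', ∫_0^π sin(nx)sin(n'x) dx = ∫_0^π cos(nx)cos(n'x) dx = 0; and by product-to-sum, ∫_0^π sin(nx)cos(n'x) dx = ½∫_0^π [sin((n+n')x) + sin((n−n')x)] dx, which is 0 when n+n' is even and 2n/(n²−n'²) when n+n' is odd (it need not vanish on (0, π)).
  u² squared terms: (-4)²·∫sin(2x)² dx = 16·π/2 = 8*π;  (-2)²·∫cos(x)² dx = 4·π/2 = 2*π.
  u² cross terms: 2·(-4)·(-2)·∫sin(2x)·cos(x) dx = 16·(4/3) = 64/3.
  So ∫_0^π u² dx = 8*π + 2*π + 64/3 = 64/3 + 10*π.
  (u')² squared terms: (-8)²·∫cos(2x)² dx = 64·π/2 = 32*π;  (2)²·∫sin(x)² dx = 4·π/2 = 2*π.
  (u')² cross terms: 2·(-8)·(2)·∫cos(2x)·sin(x) dx = -32·(-2/3) = 64/3.
  So ∫_0^π (u')² dx = 32*π + 2*π + 64/3 = 64/3 + 34*π.
||u||_{H^1}^2 = (64/3 + 10*π) + (64/3 + 34*π) = 128/3 + 44*π.


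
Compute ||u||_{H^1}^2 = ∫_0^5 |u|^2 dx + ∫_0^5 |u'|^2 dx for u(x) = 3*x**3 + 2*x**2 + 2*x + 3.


||u||_{H^1}^2 = 8857055/42

The H^1 norm (squared) on an interval (0, L) is
  ||u||_{H^1}^2 = ∫_0^L u(x)^2 dx + ∫_0^L u'(x)^2 dx.
Compute u'(x) = 9*x**2 + 4*x + 2.
Then u(x)^2 = 9*x**6 + 12*x**5 + 16*x**4 + 26*x**3 + 16*x**2 + 12*x + 9 and u'(x)^2 = 81*x**4 + 72*x**3 + 52*x**2 + 16*x + 4.
Integrate each monomial from 0 to 5 using ∫_0^5 c·x^n dx = c·5^(n+1)/(n+1):
  ∫_0^5 u(x)^2 dx = ∫_0^5 (9*x^6 + 12*x^5 + 16*x^4 + 26*x^3 + 16*x^2 + 12*x + 9) dx. Term by term:
    ∫_0^5 9*x^6 dx = 703125/7;  ∫_0^5 12*x^5 dx = 31250;  ∫_0^5 16*x^4 dx = 10000;
    ∫_0^5 26*x^3 dx = 8125/2;  ∫_0^5 16*x^2 dx = 2000/3;  ∫_0^5 12*x dx = 150;
    ∫_0^5 9 dx = 45.
  Sum: 703125/7 + 31250 + 10000 + 8125/2 + 2000/3 + 150 + 45 = 6158065/42.
  ∫_0^5 u'(x)^2 dx = ∫_0^5 (81*x^4 + 72*x^3 + 52*x^2 + 16*x + 4) dx. Term by term:
    ∫_0^5 81*x^4 dx = 50625;  ∫_0^5 72*x^3 dx = 11250;  ∫_0^5 52*x^2 dx = 6500/3;
    ∫_0^5 16*x dx = 200;  ∫_0^5 4 dx = 20.
  Sum: 50625 + 11250 + 6500/3 + 200 + 20 = 192785/3.
Adding: ||u||_{H^1}^2 = 6158065/42 + 192785/3 = 8857055/42.


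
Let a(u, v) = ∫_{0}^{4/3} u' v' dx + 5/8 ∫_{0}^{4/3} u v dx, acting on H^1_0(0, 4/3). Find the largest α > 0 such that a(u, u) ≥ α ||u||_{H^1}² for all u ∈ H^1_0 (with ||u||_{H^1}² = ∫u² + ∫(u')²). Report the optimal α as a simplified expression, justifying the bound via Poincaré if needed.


α = (10 + 9*π^2)/(16 + 9*π^2)

Coercivity of a(·,·) on H^1_0(0, 4/3) means a(u, u) ≥ α ||u||_{H^1}² for every u ∈ H^1_0.
The interval has length L = 4/3, and Poincaré/coercivity depend only on L. Here a(u, u) = ∫(u')² + (5/8)·∫u².
Here 0 < c = 5/8 < 1. The condition a(u,u) ≥ α||u||_{H^1}² reads (1−α)∫(u')² ≥ (α−c)∫u². Any admissible α is ≤ 1 (rapidly oscillating u have ∫u²/∫(u')² → 0), and α = 1 would force 0 ≥ (1−c)∫u², impossible since c < 1; so 1−α > 0. By the sharp Poincaré inequality on H^1_0 of an interval of length L, ∫(u')² ≥ (π/L)²∫u² with equality for the first sine mode sin(π(x−x₀)/L) (x₀ the left endpoint), so the inequality holds for all u iff (1−α)(π/L)² ≥ α − c, i.e. α ≤ ((π/L)² + c)/((π/L)² + 1) = (1 + c(L/π)²)/(1 + (L/π)²). With (π/L)² = 9*π^2/16 and c = 5/8, the largest admissible constant is α = ((π/L)² + c)/((π/L)² + 1).
Simplifying, α = (10 + 9*π^2)/(16 + 9*π^2).


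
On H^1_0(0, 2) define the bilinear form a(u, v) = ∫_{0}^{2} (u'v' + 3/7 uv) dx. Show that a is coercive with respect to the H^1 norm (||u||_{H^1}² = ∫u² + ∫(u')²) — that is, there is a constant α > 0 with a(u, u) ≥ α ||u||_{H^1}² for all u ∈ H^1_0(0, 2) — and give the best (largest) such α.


α = (12/7 + π^2)/(4 + π^2)

Coercivity of a(·,·) on H^1_0(0, 2) means a(u, u) ≥ α ||u||_{H^1}² for every u ∈ H^1_0.
The interval has length L = 2, and Poincaré/coercivity depend only on L. Here a(u, u) = ∫(u')² + (3/7)·∫u².
Here 0 < c = 3/7 < 1. The condition a(u,u) ≥ α||u||_{H^1}² reads (1−α)∫(u')² ≥ (α−c)∫u². Any admissible α is ≤ 1 (rapidly oscillating u have ∫u²/∫(u')² → 0), and α = 1 would force 0 ≥ (1−c)∫u², impossible since c < 1; so 1−α > 0. By the sharp Poincaré inequality on H^1_0 of an interval of length L, ∫(u')² ≥ (π/L)²∫u² with equality for the first sine mode sin(π(x−x₀)/L) (x₀ the left endpoint), so the inequality holds for all u iff (1−α)(π/L)² ≥ α − c, i.e. α ≤ ((π/L)² + c)/((π/L)² + 1) = (1 + c(L/π)²)/(1 + (L/π)²). With (π/L)² = π^2/4 and c = 3/7, the largest admissible constant is α = ((π/L)² + c)/((π/L)² + 1).
Simplifying, α = (12/7 + π^2)/(4 + π^2).


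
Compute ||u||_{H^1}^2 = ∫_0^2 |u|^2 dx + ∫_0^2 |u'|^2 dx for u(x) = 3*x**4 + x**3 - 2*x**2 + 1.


||u||_{H^1}^2 = 49718/15

The H^1 norm (squared) on an interval (0, L) is
  ||u||_{H^1}^2 = ∫_0^L u(x)^2 dx + ∫_0^L u'(x)^2 dx.
Compute u'(x) = 12*x**3 + 3*x**2 - 4*x.
Then u(x)^2 = 9*x**8 + 6*x**7 - 11*x**6 - 4*x**5 + 10*x**4 + 2*x**3 - 4*x**2 + 1 and u'(x)^2 = 144*x**6 + 72*x**5 - 87*x**4 - 24*x**3 + 16*x**2.
Integrate each monomial from 0 to 2 using ∫_0^2 c·x^n dx = c·2^(n+1)/(n+1):
  ∫_0^2 u(x)^2 dx = ∫_0^2 (9*x^8 + 6*x^7 - 11*x^6 - 4*x^5 + 10*x^4 + 2*x^3 - 4*x^2 + 1) dx. Term by term:
    ∫_0^2 9*x^8 dx = 512;  ∫_0^2 6*x^7 dx = 192;  ∫_0^2 -11*x^6 dx = -1408/7;
    ∫_0^2 -4*x^5 dx = -128/3;  ∫_0^2 10*x^4 dx = 64;  ∫_0^2 2*x^3 dx = 8;
    ∫_0^2 -4*x^2 dx = -32/3;  ∫_0^2 1 dx = 2.
  Sum: 512 + 192 − 1408/7 − 128/3 + 64 + 8 − 32/3 + 2 = 10994/21.
  ∫_0^2 u'(x)^2 dx = ∫_0^2 (144*x^6 + 72*x^5 - 87*x^4 - 24*x^3 + 16*x^2) dx. Term by term:
    ∫_0^2 144*x^6 dx = 18432/7;  ∫_0^2 72*x^5 dx = 768;  ∫_0^2 -87*x^4 dx = -2784/5;
    ∫_0^2 -24*x^3 dx = -96;  ∫_0^2 16*x^2 dx = 128/3.
  Sum: 18432/7 + 768 − 2784/5 − 96 + 128/3 = 293056/105.
Adding: ||u||_{H^1}^2 = 10994/21 + 293056/105 = 49718/15.


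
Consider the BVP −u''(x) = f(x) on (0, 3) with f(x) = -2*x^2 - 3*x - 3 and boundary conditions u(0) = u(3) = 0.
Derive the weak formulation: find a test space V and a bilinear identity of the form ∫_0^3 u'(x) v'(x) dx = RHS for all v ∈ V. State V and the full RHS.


V = H^1_0(0, 3) (so v(0) = v(3) = 0); weak form: ∫_0^3 u'v' dx = ∫_0^3 (-2*x^2 - 3*x - 3) v dx for all v ∈ V.

Multiply both sides by a test function v and integrate from 0 to 3:
  ∫_0^3 −u''(x) v(x) dx = ∫_0^3 f(x) v(x) dx.
Integrate the LHS by parts once:
  ∫_0^3 −u'' v dx = −[u'(x) v(x)]_0^3 + ∫_0^3 u'(x) v'(x) dx.
Thus ∫_0^3 u'(x) v'(x) dx = ∫_0^3 f(x) v(x) dx + [u'(x) v(x)]_0^3.
Choose V so that boundary terms are either known or forced to vanish.
u is Dirichlet: u(0) = u(3) = 0. Let V = H^1_0(0, 3); then v(0) = v(3) = 0, and [u' v]_0^3 = 0.
Weak formulation: find u (satisfying any essential BC) such that ∫_0^3 u'(x) v'(x) dx = ∫_0^3 f v dx for all v ∈ V.
Substituting f(x) = -2*x^2 - 3*x - 3, the right-hand side is ∫_0^3 (-2*x^2 - 3*x - 3) v dx.


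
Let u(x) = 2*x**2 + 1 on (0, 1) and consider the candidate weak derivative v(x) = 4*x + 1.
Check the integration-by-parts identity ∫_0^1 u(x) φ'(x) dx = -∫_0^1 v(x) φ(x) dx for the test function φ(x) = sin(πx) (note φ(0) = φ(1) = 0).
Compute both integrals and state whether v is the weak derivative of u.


LHS = -4/π, RHS = -6/π. No, v is not the weak derivative of u.

u(x) = 2*x**2 + 1, classical derivative u'(x) = 4*x.
φ(x) = sin(πx), so φ'(x) = π*cos(π*x).
Note φ(0) = φ(1) = 0, so the boundary term u·φ vanishes.
LHS = ∫_0^1 u(x) φ'(x) dx = ∫_0^1 (2*π*x^2*cos(π*x) + π*cos(π*x)) dx. Term by term:
  ∫_0^1 π*cos(π*x) dx = 0;  ∫_0^1 2*π*x^2*cos(π*x) dx = -4/π.
Sum: 0 − 4/π = -4/π.
So LHS = -4/π.
∫_0^1 v(x) φ(x) dx = ∫_0^1 (4*x*sin(π*x) + sin(π*x)) dx. Term by term:
  ∫_0^1 4*x*sin(π*x) dx = 4/π;  ∫_0^1 sin(π*x) dx = 2/π.
Sum: 4/π + 2/π = 6/π.
So RHS = -∫_0^1 v(x) φ(x) dx = -6/π.
LHS − RHS = 2/π ≠ 0, so the identity fails.
(For a valid weak derivative the identity must hold for EVERY test function, in particular this one. The failure shows v is NOT the weak derivative of u.)
Correct weak derivative would be u'(x) = 4*x.


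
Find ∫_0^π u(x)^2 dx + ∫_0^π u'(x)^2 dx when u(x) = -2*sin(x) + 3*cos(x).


||u||_{H^1(0,π)}^2 = 13*π

u'(x) = -3*sin(x) - 2*cos(x).
Expand u² and (u')² and integrate term by term on (0, π), using: for integers n ≥ 1, ∫_0^π sin²(nx) dx = ∫_0^π cos²(nx) dx = π/2; for n ≠ n', ∫_0^π sin(nx)sin(n'x) dx = ∫_0^π cos(nx)cos(n'x) dx = 0; and by product-to-sum, ∫_0^π sin(nx)cos(n'x) dx = ½∫_0^π [sin((n+n')x) + sin((n−n')x)] dx, which is 0 when n+n' is even and 2n/(n²−n'²) when n+n' is odd (it need not vanish on (0, π)).
  u² squared terms: (-2)²·∫sin(x)² dx = 4·π/2 = 2*π;  (3)²·∫cos(x)² dx = 9·π/2 = 9*π/2.
  u² cross terms: 2·(-2)·(3)·∫sin(x)·cos(x) dx = -12·(0) = 0.
  So ∫_0^π u² dx = 2*π + 9*π/2 + 0 = 13*π/2.
  (u')² squared terms: (-3)²·∫sin(x)² dx = 9·π/2 = 9*π/2;  (-2)²·∫cos(x)² dx = 4·π/2 = 2*π.
  (u')² cross terms: 2·(-3)·(-2)·∫sin(x)·cos(x) dx = 12·(0) = 0.
  So ∫_0^π (u')² dx = 9*π/2 + 2*π + 0 = 13*π/2.
||u||_{H^1}^2 = (13*π/2) + (13*π/2) = 13*π.


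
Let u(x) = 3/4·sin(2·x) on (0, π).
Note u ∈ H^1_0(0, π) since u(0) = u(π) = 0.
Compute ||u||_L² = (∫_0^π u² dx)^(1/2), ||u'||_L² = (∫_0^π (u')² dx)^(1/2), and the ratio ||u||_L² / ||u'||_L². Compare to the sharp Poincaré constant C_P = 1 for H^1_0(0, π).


||u||_L² / ||u'||_L² = 1/2 < C_P = 1.

u(x) = 3/4·sin(2·x), so u'(x) = 3*cos(2*x)/2.
Writing u(x) = A·sin(kπx/L) with A = 3/4 and k = 2, use ∫_0^L sin²(kπx/L) dx = L/2 and ∫_0^L cos²(kπx/L) dx = L/2.
u² = 9/16·sin²(2·x) and (u')² = 9/4·cos²(2·x), and each of sin², cos² integrates to L/2 = π/2 over (0, π).
∫_0^π u² dx = 9*π/32, so ||u||_L² = 3*sqrt(2)*sqrt(π)/8.
∫_0^π (u')² dx = 9*π/8, so ||u'||_L² = 3*sqrt(2)*sqrt(π)/4.
Ratio ||u||_L² / ||u'||_L² = 1/2.
Sharp Poincaré constant on H^1_0(0, π) is C_P = L/π = 1, achieved by sin(x).
This is the k = 2 harmonic; the ratio L/(kπ) is strictly less than C_P = L/π, consistent with the sharp inequality ||u||_L² ≤ C_P ||u'||_L².


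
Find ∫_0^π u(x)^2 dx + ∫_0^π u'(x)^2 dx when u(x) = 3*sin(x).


||u||_{H^1(0,π)}^2 = 9*π

u'(x) = 3*cos(x).
Expand u² and (u')² and integrate term by term on (0, π), using: for integers n ≥ 1, ∫_0^π sin²(nx) dx = ∫_0^π cos²(nx) dx = π/2; for n ≠ n', ∫_0^π sin(nx)sin(n'x) dx = ∫_0^π cos(nx)cos(n'x) dx = 0; and by product-to-sum, ∫_0^π sin(nx)cos(n'x) dx = ½∫_0^π [sin((n+n')x) + sin((n−n')x)] dx, which is 0 when n+n' is even and 2n/(n²−n'²) when n+n' is odd (it need not vanish on (0, π)).
  u² squared terms: (3)²·∫sin(x)² dx = 9·π/2 = 9*π/2.
  So ∫_0^π u² dx = 9*π/2.
  (u')² squared terms: (3)²·∫cos(x)² dx = 9·π/2 = 9*π/2.
  So ∫_0^π (u')² dx = 9*π/2.
||u||_{H^1}^2 = (9*π/2) + (9*π/2) = 9*π.


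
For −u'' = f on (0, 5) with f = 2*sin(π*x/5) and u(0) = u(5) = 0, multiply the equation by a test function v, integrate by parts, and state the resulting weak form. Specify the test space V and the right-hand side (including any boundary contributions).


V = H^1_0(0, 5) (so v(0) = v(5) = 0); weak form: ∫_0^5 u'v' dx = ∫_0^5 (2*sin(π*x/5)) v dx for all v ∈ V.

Multiply both sides by a test function v and integrate from 0 to 5:
  ∫_0^5 −u''(x) v(x) dx = ∫_0^5 f(x) v(x) dx.
Integrate the LHS by parts once:
  ∫_0^5 −u'' v dx = −[u'(x) v(x)]_0^5 + ∫_0^5 u'(x) v'(x) dx.
Thus ∫_0^5 u'(x) v'(x) dx = ∫_0^5 f(x) v(x) dx + [u'(x) v(x)]_0^5.
Choose V so that boundary terms are either known or forced to vanish.
u is Dirichlet: u(0) = u(5) = 0. Let V = H^1_0(0, 5); then v(0) = v(5) = 0, and [u' v]_0^5 = 0.
Weak formulation: find u (satisfying any essential BC) such that ∫_0^5 u'(x) v'(x) dx = ∫_0^5 f v dx for all v ∈ V.
Substituting f(x) = 2*sin(π*x/5), the right-hand side is ∫_0^5 (2*sin(π*x/5)) v dx.


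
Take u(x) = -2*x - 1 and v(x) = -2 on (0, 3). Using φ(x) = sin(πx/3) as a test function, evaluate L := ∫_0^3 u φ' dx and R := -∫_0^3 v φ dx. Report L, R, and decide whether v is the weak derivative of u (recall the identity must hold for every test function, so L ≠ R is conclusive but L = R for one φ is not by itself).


LHS = 12/π, RHS = 12/π. Yes, v = u' weakly.

u(x) = -2*x - 1, classical derivative u'(x) = -2.
φ(x) = sin(πx/3), so φ'(x) = π*cos(π*x/3)/3.
Note φ(0) = φ(3) = 0, so the boundary term u·φ vanishes.
LHS = ∫_0^3 u(x) φ'(x) dx = ∫_0^3 (-2*π*x*cos(π*x/3)/3 - π*cos(π*x/3)/3) dx. Term by term:
  ∫_0^3 -π*cos(π*x/3)/3 dx = 0;  ∫_0^3 -2*π*x*cos(π*x/3)/3 dx = 12/π.
Sum: 0 + 12/π = 12/π.
So LHS = 12/π.
∫_0^3 v(x) φ(x) dx = ∫_0^3 (-2*sin(π*x/3)) dx. Term by term:
  ∫_0^3 -2*sin(π*x/3) dx = -12/π.
So RHS = -∫_0^3 v(x) φ(x) dx = 12/π.
LHS = RHS, so the identity holds for this test φ.
Moreover u is smooth here and v(x) = u'(x) = -2 pointwise, so the identity holds for every test function. Hence v is the weak derivative of u.


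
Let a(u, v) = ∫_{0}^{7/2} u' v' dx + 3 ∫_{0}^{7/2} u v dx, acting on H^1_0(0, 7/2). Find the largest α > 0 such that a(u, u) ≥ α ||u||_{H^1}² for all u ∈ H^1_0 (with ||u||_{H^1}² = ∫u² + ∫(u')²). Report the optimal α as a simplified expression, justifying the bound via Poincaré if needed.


α = 1

Coercivity of a(·,·) on H^1_0(0, 7/2) means a(u, u) ≥ α ||u||_{H^1}² for every u ∈ H^1_0.
The interval has length L = 7/2, and Poincaré/coercivity depend only on L. Here a(u, u) = ∫(u')² + (3)·∫u².
Here c = 3 ≥ 1, so a(u,u) = ∫(u')² + c∫u² ≥ ∫(u')² + ∫u² = ||u||_{H^1}², i.e. α = 1 works. No larger α is possible: a(u,u) ≥ α||u||_{H^1}² means (1−α)∫(u')² ≥ (α−c)∫u², and for the modes u_n = sin(nπ(x−x₀)/L) (x₀ the left endpoint) one has ∫u_n²/∫(u_n')² = (L/(nπ))² → 0, so a(u_n,u_n)/||u_n||_{H^1}² → 1. Hence the optimal constant is α = 1.
Therefore α = 1.


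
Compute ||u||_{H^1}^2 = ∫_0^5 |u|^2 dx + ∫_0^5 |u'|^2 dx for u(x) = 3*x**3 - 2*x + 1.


||u||_{H^1}^2 = 6012325/42

The H^1 norm (squared) on an interval (0, L) is
  ||u||_{H^1}^2 = ∫_0^L u(x)^2 dx + ∫_0^L u'(x)^2 dx.
Compute u'(x) = 9*x**2 - 2.
Then u(x)^2 = 9*x**6 - 12*x**4 + 6*x**3 + 4*x**2 - 4*x + 1 and u'(x)^2 = 81*x**4 - 36*x**2 + 4.
Integrate each monomial from 0 to 5 using ∫_0^5 c·x^n dx = c·5^(n+1)/(n+1):
  ∫_0^5 u(x)^2 dx = ∫_0^5 (9*x^6 - 12*x^4 + 6*x^3 + 4*x^2 - 4*x + 1) dx. Term by term:
    ∫_0^5 9*x^6 dx = 703125/7;  ∫_0^5 -12*x^4 dx = -7500;  ∫_0^5 6*x^3 dx = 1875/2;
    ∫_0^5 4*x^2 dx = 500/3;  ∫_0^5 -4*x dx = -50;  ∫_0^5 1 dx = 5.
  Sum: 703125/7 − 7500 + 1875/2 + 500/3 − 50 + 5 = 3948235/42.
  ∫_0^5 u'(x)^2 dx = ∫_0^5 (81*x^4 - 36*x^2 + 4) dx. Term by term:
    ∫_0^5 81*x^4 dx = 50625;  ∫_0^5 -36*x^2 dx = -1500;  ∫_0^5 4 dx = 20.
  Sum: 50625 − 1500 + 20 = 49145.
Adding: ||u||_{H^1}^2 = 3948235/42 + 49145 = 6012325/42.


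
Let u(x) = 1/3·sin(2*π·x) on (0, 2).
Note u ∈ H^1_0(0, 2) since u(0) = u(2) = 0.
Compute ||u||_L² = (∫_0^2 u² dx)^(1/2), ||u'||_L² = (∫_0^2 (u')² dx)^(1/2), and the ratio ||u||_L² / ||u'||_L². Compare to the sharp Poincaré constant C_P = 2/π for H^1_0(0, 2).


||u||_L² / ||u'||_L² = 1/(2*π) < C_P = 2/π.

u(x) = 1/3·sin(2*π·x), so u'(x) = 2*π*cos(2*π*x)/3.
Writing u(x) = A·sin(kπx/L) with A = 1/3 and k = 4, use ∫_0^L sin²(kπx/L) dx = L/2 and ∫_0^L cos²(kπx/L) dx = L/2.
u² = 1/9·sin²(2*π·x) and (u')² = 4*π^2/9·cos²(2*π·x), and each of sin², cos² integrates to L/2 = 1 over (0, 2).
∫_0^2 u² dx = 1/9, so ||u||_L² = 1/3.
∫_0^2 (u')² dx = 4*π^2/9, so ||u'||_L² = 2*π/3.
Ratio ||u||_L² / ||u'||_L² = 1/(2*π).
Sharp Poincaré constant on H^1_0(0, 2) is C_P = L/π = 2/π, achieved by sin(π/2·x).
This is the k = 4 harmonic; the ratio L/(kπ) is strictly less than C_P = L/π, consistent with the sharp inequality ||u||_L² ≤ C_P ||u'||_L².


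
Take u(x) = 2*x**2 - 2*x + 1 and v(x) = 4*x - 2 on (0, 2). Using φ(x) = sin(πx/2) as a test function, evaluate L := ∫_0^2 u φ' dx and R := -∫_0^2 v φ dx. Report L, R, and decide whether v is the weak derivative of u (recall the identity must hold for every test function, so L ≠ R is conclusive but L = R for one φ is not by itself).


LHS = -8/π, RHS = -8/π. Yes, v = u' weakly.

u(x) = 2*x**2 - 2*x + 1, classical derivative u'(x) = 4*x - 2.
φ(x) = sin(πx/2), so φ'(x) = π*cos(π*x/2)/2.
Note φ(0) = φ(2) = 0, so the boundary term u·φ vanishes.
LHS = ∫_0^2 u(x) φ'(x) dx = ∫_0^2 (π*x^2*cos(π*x/2) - π*x*cos(π*x/2) + π*cos(π*x/2)/2) dx. Term by term:
  ∫_0^2 π*cos(π*x/2)/2 dx = 0;  ∫_0^2 π*x^2*cos(π*x/2) dx = -16/π;  ∫_0^2 -π*x*cos(π*x/2) dx = 8/π.
Sum: 0 − 16/π + 8/π = -8/π.
So LHS = -8/π.
∫_0^2 v(x) φ(x) dx = ∫_0^2 (4*x*sin(π*x/2) - 2*sin(π*x/2)) dx. Term by term:
  ∫_0^2 -2*sin(π*x/2) dx = -8/π;  ∫_0^2 4*x*sin(π*x/2) dx = 16/π.
Sum: -8/π + 16/π = 8/π.
So RHS = -∫_0^2 v(x) φ(x) dx = -8/π.
LHS = RHS, so the identity holds for this test φ.
Moreover u is smooth here and v(x) = u'(x) = 4*x - 2 pointwise, so the identity holds for every test function. Hence v is the weak derivative of u.


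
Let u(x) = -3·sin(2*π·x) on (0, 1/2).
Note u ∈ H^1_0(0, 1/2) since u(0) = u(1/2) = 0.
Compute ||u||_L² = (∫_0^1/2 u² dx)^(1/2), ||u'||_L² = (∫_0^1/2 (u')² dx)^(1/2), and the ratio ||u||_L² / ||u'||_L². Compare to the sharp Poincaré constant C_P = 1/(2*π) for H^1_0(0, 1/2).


||u||_L² / ||u'||_L² = 1/(2*π) = C_P.

u(x) = -3·sin(2*π·x), so u'(x) = -6*π*cos(2*π*x).
Writing u(x) = A·sin(kπx/L) with A = -3 and k = 1, use ∫_0^L sin²(kπx/L) dx = L/2 and ∫_0^L cos²(kπx/L) dx = L/2.
u² = 9·sin²(2*π·x) and (u')² = 36*π^2·cos²(2*π·x), and each of sin², cos² integrates to L/2 = 1/4 over (0, 1/2).
∫_0^1/2 u² dx = 9/4, so ||u||_L² = 3/2.
∫_0^1/2 (u')² dx = 9*π^2, so ||u'||_L² = 3*π.
Ratio ||u||_L² / ||u'||_L² = 1/(2*π).
Sharp Poincaré constant on H^1_0(0, 1/2) is C_P = L/π = 1/(2*π), achieved by sin(2*π·x).
This is the k = 1 eigenfunction (up to amplitude), so the ratio equals the sharp Poincaré constant exactly.


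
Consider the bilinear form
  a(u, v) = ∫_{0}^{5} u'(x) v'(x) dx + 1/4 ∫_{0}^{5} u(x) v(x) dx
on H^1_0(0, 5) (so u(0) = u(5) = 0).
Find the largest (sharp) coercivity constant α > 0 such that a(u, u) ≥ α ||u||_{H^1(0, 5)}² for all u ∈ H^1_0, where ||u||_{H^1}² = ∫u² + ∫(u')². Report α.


α = (25/4 + π^2)/(π^2 + 25)

Coercivity of a(·,·) on H^1_0(0, 5) means a(u, u) ≥ α ||u||_{H^1}² for every u ∈ H^1_0.
The interval has length L = 5, and Poincaré/coercivity depend only on L. Here a(u, u) = ∫(u')² + (1/4)·∫u².
Here 0 < c = 1/4 < 1. The condition a(u,u) ≥ α||u||_{H^1}² reads (1−α)∫(u')² ≥ (α−c)∫u². Any admissible α is ≤ 1 (rapidly oscillating u have ∫u²/∫(u')² → 0), and α = 1 would force 0 ≥ (1−c)∫u², impossible since c < 1; so 1−α > 0. By the sharp Poincaré inequality on H^1_0 of an interval of length L, ∫(u')² ≥ (π/L)²∫u² with equality for the first sine mode sin(π(x−x₀)/L) (x₀ the left endpoint), so the inequality holds for all u iff (1−α)(π/L)² ≥ α − c, i.e. α ≤ ((π/L)² + c)/((π/L)² + 1) = (1 + c(L/π)²)/(1 + (L/π)²). With (π/L)² = π^2/25 and c = 1/4, the largest admissible constant is α = ((π/L)² + c)/((π/L)² + 1).
Simplifying, α = (25/4 + π^2)/(π^2 + 25).


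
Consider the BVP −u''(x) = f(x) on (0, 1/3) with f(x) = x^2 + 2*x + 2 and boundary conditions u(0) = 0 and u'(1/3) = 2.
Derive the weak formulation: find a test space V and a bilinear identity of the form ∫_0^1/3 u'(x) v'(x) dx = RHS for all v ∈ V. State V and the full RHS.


V = {v ∈ H^1(0, 1/3) : v(0) = 0} (test functions vanish at x = 0 where u is specified); weak form: ∫_0^1/3 u'v' dx = ∫_0^1/3 (x^2 + 2*x + 2) v dx + 2·v(1/3) for all v ∈ V.

Multiply both sides by a test function v and integrate from 0 to 1/3:
  ∫_0^1/3 −u''(x) v(x) dx = ∫_0^1/3 f(x) v(x) dx.
Integrate the LHS by parts once:
  ∫_0^1/3 −u'' v dx = −[u'(x) v(x)]_0^1/3 + ∫_0^1/3 u'(x) v'(x) dx.
Thus ∫_0^1/3 u'(x) v'(x) dx = ∫_0^1/3 f(x) v(x) dx + [u'(x) v(x)]_0^1/3.
Choose V so that boundary terms are either known or forced to vanish.
Mixed BC: u(0) = 0 (Dirichlet) and u'(1/3) = 2 (Neumann). Define V = {v ∈ H^1(0, 1/3) : v(0) = 0}. Then [u' v]_0^1/3 = u'(1/3)·v(1/3) − u'(0)·0 = 2·v(1/3).
Weak formulation: find u (satisfying any essential BC) such that ∫_0^1/3 u'(x) v'(x) dx = ∫_0^1/3 f v dx + 2·v(1/3) for all v ∈ V (Dirichlet at 0 absorbed into V; Neumann datum at x = 1/3 contributes the boundary term).
Substituting f(x) = x^2 + 2*x + 2, the right-hand side is ∫_0^1/3 (x^2 + 2*x + 2) v dx + 2·v(1/3).


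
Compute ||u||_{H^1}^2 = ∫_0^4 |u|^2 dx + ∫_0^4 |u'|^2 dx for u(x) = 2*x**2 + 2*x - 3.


||u||_{H^1}^2 = 23788/15

The H^1 norm (squared) on an interval (0, L) is
  ||u||_{H^1}^2 = ∫_0^L u(x)^2 dx + ∫_0^L u'(x)^2 dx.
Compute u'(x) = 4*x + 2.
Then u(x)^2 = 4*x**4 + 8*x**3 - 8*x**2 - 12*x + 9 and u'(x)^2 = 16*x**2 + 16*x + 4.
Integrate each monomial from 0 to 4 using ∫_0^4 c·x^n dx = c·4^(n+1)/(n+1):
  ∫_0^4 u(x)^2 dx = ∫_0^4 (4*x^4 + 8*x^3 - 8*x^2 - 12*x + 9) dx. Term by term:
    ∫_0^4 4*x^4 dx = 4096/5;  ∫_0^4 8*x^3 dx = 512;  ∫_0^4 -8*x^2 dx = -512/3;
    ∫_0^4 -12*x dx = -96;  ∫_0^4 9 dx = 36.
  Sum: 4096/5 + 512 − 512/3 − 96 + 36 = 16508/15.
  ∫_0^4 u'(x)^2 dx = ∫_0^4 (16*x^2 + 16*x + 4) dx. Term by term:
    ∫_0^4 16*x^2 dx = 1024/3;  ∫_0^4 16*x dx = 128;  ∫_0^4 4 dx = 16.
  Sum: 1024/3 + 128 + 16 = 1456/3.
Adding: ||u||_{H^1}^2 = 16508/15 + 1456/3 = 23788/15.


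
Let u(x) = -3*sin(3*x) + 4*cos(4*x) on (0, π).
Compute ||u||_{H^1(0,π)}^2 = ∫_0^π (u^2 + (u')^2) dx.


||u||_{H^1(0,π)}^2 = 2448/7 + 181*π

u'(x) = -16*sin(4*x) - 9*cos(3*x).
Expand u² and (u')² and integrate term by term on (0, π), using: for integers n ≥ 1, ∫_0^π sin²(nx) dx = ∫_0^π cos²(nx) dx = π/2; for n ≠ n', ∫_0^π sin(nx)sin(n'x) dx = ∫_0^π cos(nx)cos(n'x) dx = 0; and by product-to-sum, ∫_0^π sin(nx)cos(n'x) dx = ½∫_0^π [sin((n+n')x) + sin((n−n')x)] dx, which is 0 when n+n' is even and 2n/(n²−n'²) when n+n' is odd (it need not vanish on (0, π)).
  u² squared terms: (-3)²·∫sin(3x)² dx = 9·π/2 = 9*π/2;  (4)²·∫cos(4x)² dx = 16·π/2 = 8*π.
  u² cross terms: 2·(-3)·(4)·∫sin(3x)·cos(4x) dx = -24·(-6/7) = 144/7.
  So ∫_0^π u² dx = 9*π/2 + 8*π + 144/7 = 144/7 + 25*π/2.
  (u')² squared terms: (-16)²·∫sin(4x)² dx = 256·π/2 = 128*π;  (-9)²·∫cos(3x)² dx = 81·π/2 = 81*π/2.
  (u')² cross terms: 2·(-16)·(-9)·∫sin(4x)·cos(3x) dx = 288·(8/7) = 2304/7.
  So ∫_0^π (u')² dx = 128*π + 81*π/2 + 2304/7 = 2304/7 + 337*π/2.
||u||_{H^1}^2 = (144/7 + 25*π/2) + (2304/7 + 337*π/2) = 2448/7 + 181*π.


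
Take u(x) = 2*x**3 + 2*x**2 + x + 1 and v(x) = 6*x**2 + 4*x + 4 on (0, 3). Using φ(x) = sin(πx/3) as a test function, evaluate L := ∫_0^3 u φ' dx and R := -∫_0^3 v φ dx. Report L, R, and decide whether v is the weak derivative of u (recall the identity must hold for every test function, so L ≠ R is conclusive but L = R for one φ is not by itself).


LHS = -204/π + 648/π^3, RHS = -222/π + 648/π^3. No, v is not the weak derivative of u.

u(x) = 2*x**3 + 2*x**2 + x + 1, classical derivative u'(x) = 6*x**2 + 4*x + 1.
φ(x) = sin(πx/3), so φ'(x) = π*cos(π*x/3)/3.
Note φ(0) = φ(3) = 0, so the boundary term u·φ vanishes.
LHS = ∫_0^3 u(x) φ'(x) dx = ∫_0^3 (2*π*x^3*cos(π*x/3)/3 + 2*π*x^2*cos(π*x/3)/3 + π*x*cos(π*x/3)/3 + π*cos(π*x/3)/3) dx. Term by term:
  ∫_0^3 π*cos(π*x/3)/3 dx = 0;  ∫_0^3 π*x*cos(π*x/3)/3 dx = -6/π;  ∫_0^3 2*π*x^2*cos(π*x/3)/3 dx = -36/π;
  ∫_0^3 2*π*x^3*cos(π*x/3)/3 dx = -162/π + 648/π^3.
Sum: 0 − 6/π − 36/π + -162/π + 648/π^3 = -204/π + 648/π^3.
So LHS = -204/π + 648/π^3.
∫_0^3 v(x) φ(x) dx = ∫_0^3 (6*x^2*sin(π*x/3) + 4*x*sin(π*x/3) + 4*sin(π*x/3)) dx. Term by term:
  ∫_0^3 4*sin(π*x/3) dx = 24/π;  ∫_0^3 4*x*sin(π*x/3) dx = 36/π;  ∫_0^3 6*x^2*sin(π*x/3) dx = -648/π^3 + 162/π.
Sum: 24/π + 36/π + -648/π^3 + 162/π = -648/π^3 + 222/π.
So RHS = -∫_0^3 v(x) φ(x) dx = -222/π + 648/π^3.
LHS − RHS = 18/π ≠ 0, so the identity fails.
(For a valid weak derivative the identity must hold for EVERY test function, in particular this one. The failure shows v is NOT the weak derivative of u.)
Correct weak derivative would be u'(x) = 6*x**2 + 4*x + 1.
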